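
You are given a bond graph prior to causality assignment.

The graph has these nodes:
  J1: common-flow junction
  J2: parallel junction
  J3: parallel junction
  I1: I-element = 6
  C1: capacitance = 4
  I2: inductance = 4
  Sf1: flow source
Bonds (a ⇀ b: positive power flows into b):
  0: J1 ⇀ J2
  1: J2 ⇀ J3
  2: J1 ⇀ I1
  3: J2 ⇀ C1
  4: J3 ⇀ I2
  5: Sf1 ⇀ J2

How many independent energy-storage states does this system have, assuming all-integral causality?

bond 5 stroke at Sf1  (Sf1 (Sf) sets flow on bond)
bond 2 stroke at I1  (I1: I, integral causality)
bond 0 stroke at J1  (J1: bond 2 brought flow, rest push out)
bond 3 stroke at J2  (C1 outputs effort q/C1)
bond 1 stroke at J3  (J2: bond 3 brought effort, rest push out)
bond 4 stroke at I2  (common-e at J3 fixed by 1)

3  (C1, I1, I2 all integral)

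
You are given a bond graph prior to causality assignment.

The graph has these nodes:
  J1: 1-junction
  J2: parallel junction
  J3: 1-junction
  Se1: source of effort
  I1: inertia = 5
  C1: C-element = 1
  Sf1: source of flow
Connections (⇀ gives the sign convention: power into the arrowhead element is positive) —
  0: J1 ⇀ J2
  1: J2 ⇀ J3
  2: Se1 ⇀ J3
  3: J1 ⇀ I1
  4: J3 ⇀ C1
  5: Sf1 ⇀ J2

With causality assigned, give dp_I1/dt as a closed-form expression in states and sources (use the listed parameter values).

bond 2 →J3  (source Se1 imposes e)
bond 5 →Sf1  (Sf1: flow source, stroke at near end)
bond 3 →I1  (I1 integral (f out))
bond 0 →J1  (1-jn J1 has f-setter on 3)
bond 1 →J2  (only one effort-in slot at J2)
bond 4 →J3  (J3: bond 1 brought flow, rest push out)

dp_I1/dt = E_Se1 - q_C1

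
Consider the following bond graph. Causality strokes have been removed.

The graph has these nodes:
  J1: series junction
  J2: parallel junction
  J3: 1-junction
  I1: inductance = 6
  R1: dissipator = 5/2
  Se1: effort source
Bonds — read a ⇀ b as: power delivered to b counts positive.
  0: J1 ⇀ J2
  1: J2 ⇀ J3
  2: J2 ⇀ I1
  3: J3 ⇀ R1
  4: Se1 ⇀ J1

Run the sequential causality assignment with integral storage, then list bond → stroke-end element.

b0 →J2
b1 →J3
b2 →I1
b3 →R1
b4 →J1

#4 stroke→J1  (source Se1 imposes e)
#0 stroke→J2  (only one flow-in slot at J1)
#1 stroke→J3  (common-e at J2 fixed by 0)
#2 stroke→I1  (J2: bond 0 brought effort, rest push out)
#3 stroke→R1  (closing 1-jn rule on J3)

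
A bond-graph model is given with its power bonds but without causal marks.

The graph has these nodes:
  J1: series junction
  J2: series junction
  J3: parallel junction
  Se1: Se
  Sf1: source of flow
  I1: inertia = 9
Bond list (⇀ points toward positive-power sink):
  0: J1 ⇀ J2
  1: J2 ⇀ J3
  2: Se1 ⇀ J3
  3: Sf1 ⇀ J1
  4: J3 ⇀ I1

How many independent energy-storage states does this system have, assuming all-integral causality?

β2 stroke at J3  (Se1 fixes effort; stroke away)
β3 stroke at Sf1  (source Sf1 imposes f)
β0 stroke at J1  (1-jn J1 has f-setter on 3)
β1 stroke at J2  (common-f at J2 fixed by 0)
β4 stroke at I1  (J3 effort already set via bond 2)

1  (I1 all integral)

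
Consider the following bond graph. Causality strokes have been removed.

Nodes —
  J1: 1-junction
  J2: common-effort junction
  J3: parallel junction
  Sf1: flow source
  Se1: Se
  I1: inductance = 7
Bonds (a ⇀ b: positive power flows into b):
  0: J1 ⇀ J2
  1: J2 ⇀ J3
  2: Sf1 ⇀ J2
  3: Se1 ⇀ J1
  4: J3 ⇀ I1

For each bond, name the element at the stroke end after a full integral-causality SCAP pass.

b2 |Sf1  (Sf1 (Sf) sets flow on bond)
b3 |J1  (Se1 (Se) sets effort on bond)
b0 |J2  (J1 needs exactly one f-in)
b1 |J3  (0-jn J2 has e-setter on 0)
b4 |I1  (0-jn J3 has e-setter on 1)

b0 |J2
b1 |J3
b2 |Sf1
b3 |J1
b4 |I1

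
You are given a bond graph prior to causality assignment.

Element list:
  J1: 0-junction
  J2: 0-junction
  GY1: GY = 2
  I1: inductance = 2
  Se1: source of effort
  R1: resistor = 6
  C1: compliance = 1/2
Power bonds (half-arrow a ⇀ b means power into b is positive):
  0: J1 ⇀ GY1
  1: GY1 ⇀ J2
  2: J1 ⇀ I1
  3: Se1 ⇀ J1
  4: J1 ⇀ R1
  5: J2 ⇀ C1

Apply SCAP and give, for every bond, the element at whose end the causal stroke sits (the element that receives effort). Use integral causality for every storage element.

#0 →GY1
#1 →GY1
#2 →I1
#3 →J1
#4 →R1
#5 →J2

bond 3 stroke at J1  (Se1: effort source, stroke at far end)
bond 0 stroke at GY1  (J1: bond 3 brought effort, rest push out)
bond 2 stroke at I1  (J1: bond 3 brought effort, rest push out)
bond 4 stroke at R1  (J1 effort already set via bond 3)
bond 1 stroke at GY1  (GY1 both-in/both-out from 0)
bond 5 stroke at J2  (J2: last free bond brings effort in)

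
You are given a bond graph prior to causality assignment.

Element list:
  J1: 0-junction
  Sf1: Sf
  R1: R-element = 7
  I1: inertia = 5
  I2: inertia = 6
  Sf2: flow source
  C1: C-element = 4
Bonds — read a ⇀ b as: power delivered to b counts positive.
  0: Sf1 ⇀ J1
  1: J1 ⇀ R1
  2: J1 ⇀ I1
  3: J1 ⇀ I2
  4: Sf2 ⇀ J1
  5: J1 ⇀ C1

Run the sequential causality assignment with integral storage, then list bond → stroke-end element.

β0 |Sf1  (source Sf1 imposes f)
β4 |Sf2  (source Sf2 imposes f)
β2 |I1  (prefer integral on I1)
β3 |I2  (I2: I, integral causality)
β5 |J1  (C1 outputs effort q/C1)
β1 |R1  (J1: bond 5 brought effort, rest push out)

bond 0 stroke at Sf1
bond 1 stroke at R1
bond 2 stroke at I1
bond 3 stroke at I2
bond 4 stroke at Sf2
bond 5 stroke at J1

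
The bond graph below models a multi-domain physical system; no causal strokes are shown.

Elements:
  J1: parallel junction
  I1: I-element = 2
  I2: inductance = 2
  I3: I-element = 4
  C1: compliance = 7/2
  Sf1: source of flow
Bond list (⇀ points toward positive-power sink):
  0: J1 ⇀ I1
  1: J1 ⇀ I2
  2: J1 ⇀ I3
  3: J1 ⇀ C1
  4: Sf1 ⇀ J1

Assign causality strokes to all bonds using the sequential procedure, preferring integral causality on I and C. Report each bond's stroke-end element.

b4 →Sf1  (source Sf1 imposes f)
b0 →I1  (I1 outputs flow p/I1)
b1 →I2  (prefer integral on I2)
b2 →I3  (I3: I, integral causality)
b3 →J1  (J1 needs exactly one e-in)

b0 →I1
b1 →I2
b2 →I3
b3 →J1
b4 →Sf1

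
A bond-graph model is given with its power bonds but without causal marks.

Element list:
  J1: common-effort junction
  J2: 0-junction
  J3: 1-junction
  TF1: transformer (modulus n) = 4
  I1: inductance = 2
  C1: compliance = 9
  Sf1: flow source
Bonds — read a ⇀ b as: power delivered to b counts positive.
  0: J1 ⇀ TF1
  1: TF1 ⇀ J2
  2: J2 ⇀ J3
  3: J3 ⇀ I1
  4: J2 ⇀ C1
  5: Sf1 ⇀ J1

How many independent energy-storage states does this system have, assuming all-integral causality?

#5 stroke→Sf1  (Sf1 (Sf) sets flow on bond)
#0 stroke→J1  (only one effort-in slot at J1)
#1 stroke→TF1  (TF TF1: opposite of bond 0)
#3 stroke→I1  (I1: I, integral causality)
#2 stroke→J3  (J3: bond 3 brought flow, rest push out)
#4 stroke→J2  (J2 needs exactly one e-in)

2  (C1, I1 all integral)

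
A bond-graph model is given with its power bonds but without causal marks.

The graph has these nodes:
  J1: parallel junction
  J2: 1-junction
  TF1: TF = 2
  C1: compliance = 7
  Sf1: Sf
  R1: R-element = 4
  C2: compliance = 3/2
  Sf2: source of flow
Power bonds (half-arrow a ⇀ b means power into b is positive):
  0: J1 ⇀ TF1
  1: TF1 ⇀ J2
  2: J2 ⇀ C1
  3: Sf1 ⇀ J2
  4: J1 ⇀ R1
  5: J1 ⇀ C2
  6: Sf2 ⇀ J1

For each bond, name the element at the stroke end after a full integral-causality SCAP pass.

#0 stroke→TF1
#1 stroke→J2
#2 stroke→J2
#3 stroke→Sf1
#4 stroke→R1
#5 stroke→J1
#6 stroke→Sf2

β3 |Sf1  (source Sf1 imposes f)
β6 |Sf2  (source Sf2 imposes f)
β1 |J2  (common-f at J2 fixed by 3)
β2 |J2  (J2 flow already set via bond 3)
β0 |TF1  (through TF1, causality passes straight; one stroke at TF1)
β5 |J1  (C2 outputs effort q/C2)
β4 |R1  (0-jn J1 has e-setter on 5)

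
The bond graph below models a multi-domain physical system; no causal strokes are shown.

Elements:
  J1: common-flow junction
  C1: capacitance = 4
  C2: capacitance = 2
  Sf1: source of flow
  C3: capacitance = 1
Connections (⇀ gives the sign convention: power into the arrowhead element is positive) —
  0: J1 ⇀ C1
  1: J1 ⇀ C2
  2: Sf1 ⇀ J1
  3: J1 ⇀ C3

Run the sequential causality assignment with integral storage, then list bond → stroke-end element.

bond 2 stroke→Sf1  (Sf1: flow source, stroke at near end)
bond 0 stroke→J1  (J1: bond 2 brought flow, rest push out)
bond 1 stroke→J1  (J1: bond 2 brought flow, rest push out)
bond 3 stroke→J1  (J1 flow already set via bond 2)

β0 |J1
β1 |J1
β2 |Sf1
β3 |J1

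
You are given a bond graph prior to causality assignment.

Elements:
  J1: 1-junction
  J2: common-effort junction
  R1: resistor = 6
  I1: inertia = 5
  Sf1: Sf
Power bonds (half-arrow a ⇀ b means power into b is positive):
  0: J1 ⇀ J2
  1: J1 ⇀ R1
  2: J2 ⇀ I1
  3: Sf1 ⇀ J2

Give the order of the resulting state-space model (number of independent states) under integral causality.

#3 →Sf1  (Sf1 (Sf) sets flow on bond)
#2 →I1  (I1: I, integral causality)
#0 →J2  (closing 0-jn rule on J2)
#1 →J1  (common-f at J1 fixed by 0)

1  (I1 all integral)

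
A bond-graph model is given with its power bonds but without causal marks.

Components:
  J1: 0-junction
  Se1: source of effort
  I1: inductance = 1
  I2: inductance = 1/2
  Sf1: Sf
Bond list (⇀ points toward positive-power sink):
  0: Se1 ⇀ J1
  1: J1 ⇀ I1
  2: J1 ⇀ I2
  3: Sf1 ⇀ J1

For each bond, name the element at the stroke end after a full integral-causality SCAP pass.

b0 →J1
b1 →I1
b2 →I2
b3 →Sf1

bond 0 stroke at J1  (source Se1 imposes e)
bond 3 stroke at Sf1  (Sf1 fixes flow; stroke at Sf1)
bond 1 stroke at I1  (common-e at J1 fixed by 0)
bond 2 stroke at I2  (J1: bond 0 brought effort, rest push out)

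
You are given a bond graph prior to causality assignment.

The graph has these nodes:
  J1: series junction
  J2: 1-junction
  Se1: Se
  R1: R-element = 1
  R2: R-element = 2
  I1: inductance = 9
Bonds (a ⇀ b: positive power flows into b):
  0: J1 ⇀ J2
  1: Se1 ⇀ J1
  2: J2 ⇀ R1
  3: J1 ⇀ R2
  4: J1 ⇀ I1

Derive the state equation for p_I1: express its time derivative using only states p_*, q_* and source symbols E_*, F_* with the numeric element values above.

dp_I1/dt = E_Se1 - p_I1/3

β1 →J1  (Se1: effort source, stroke at far end)
β4 →I1  (I1 integral (f out))
β0 →J1  (1-jn J1 has f-setter on 4)
β3 →J1  (1-jn J1 has f-setter on 4)
β2 →J2  (common-f at J2 fixed by 0)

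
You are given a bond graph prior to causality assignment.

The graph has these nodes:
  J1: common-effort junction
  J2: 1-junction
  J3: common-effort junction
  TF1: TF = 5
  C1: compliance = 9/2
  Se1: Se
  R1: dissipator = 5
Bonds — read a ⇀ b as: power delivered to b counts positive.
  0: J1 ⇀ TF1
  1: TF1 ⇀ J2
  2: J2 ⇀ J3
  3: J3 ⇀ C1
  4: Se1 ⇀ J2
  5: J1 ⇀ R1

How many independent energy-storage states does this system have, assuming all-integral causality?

1  (C1 all integral)

bond 4 →J2  (Se1: effort source, stroke at far end)
bond 3 →J3  (C1: C, integral causality)
bond 2 →J2  (common-e at J3 fixed by 3)
bond 1 →TF1  (only one flow-in slot at J2)
bond 0 →J1  (TF TF1: opposite of bond 1)
bond 5 →R1  (J1 effort already set via bond 0)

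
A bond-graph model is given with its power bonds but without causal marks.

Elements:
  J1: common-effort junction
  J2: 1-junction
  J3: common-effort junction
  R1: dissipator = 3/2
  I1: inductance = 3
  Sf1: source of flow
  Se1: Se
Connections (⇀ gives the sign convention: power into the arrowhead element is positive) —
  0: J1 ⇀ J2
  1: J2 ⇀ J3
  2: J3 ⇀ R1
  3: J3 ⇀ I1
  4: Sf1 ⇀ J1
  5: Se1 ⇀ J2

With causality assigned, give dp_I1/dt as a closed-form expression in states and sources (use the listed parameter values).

dp_I1/dt = 3*F_Sf1/2 - p_I1/2

b4 |Sf1  (source Sf1 imposes f)
b5 |J2  (Se1 (Se) sets effort on bond)
b0 |J1  (closing 0-jn rule on J1)
b1 |J2  (J2 flow already set via bond 0)
b3 |I1  (prefer integral on I1)
b2 |J3  (closing 0-jn rule on J3)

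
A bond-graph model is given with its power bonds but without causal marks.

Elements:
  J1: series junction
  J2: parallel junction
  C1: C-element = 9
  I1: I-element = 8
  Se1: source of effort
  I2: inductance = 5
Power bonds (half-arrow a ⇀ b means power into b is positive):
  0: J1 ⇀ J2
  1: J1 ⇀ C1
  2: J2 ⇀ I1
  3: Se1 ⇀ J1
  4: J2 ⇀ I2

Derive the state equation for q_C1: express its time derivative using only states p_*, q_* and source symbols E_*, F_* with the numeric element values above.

b3 stroke at J1  (Se1: effort source, stroke at far end)
b1 stroke at J1  (C1: C, integral causality)
b0 stroke at J2  (closing 1-jn rule on J1)
b2 stroke at I1  (0-jn J2 has e-setter on 0)
b4 stroke at I2  (0-jn J2 has e-setter on 0)

dq_C1/dt = p_I1/8 + p_I2/5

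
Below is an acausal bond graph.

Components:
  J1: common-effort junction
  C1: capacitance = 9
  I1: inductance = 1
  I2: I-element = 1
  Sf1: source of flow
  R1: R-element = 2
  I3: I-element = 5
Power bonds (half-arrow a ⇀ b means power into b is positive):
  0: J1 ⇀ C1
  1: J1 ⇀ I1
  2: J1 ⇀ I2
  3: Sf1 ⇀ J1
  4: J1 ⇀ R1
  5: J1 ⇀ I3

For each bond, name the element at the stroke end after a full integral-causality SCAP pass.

β0 stroke at J1
β1 stroke at I1
β2 stroke at I2
β3 stroke at Sf1
β4 stroke at R1
β5 stroke at I3

#3 stroke→Sf1  (Sf1: flow source, stroke at near end)
#0 stroke→J1  (prefer integral on C1)
#1 stroke→I1  (common-e at J1 fixed by 0)
#2 stroke→I2  (J1 effort already set via bond 0)
#4 stroke→R1  (common-e at J1 fixed by 0)
#5 stroke→I3  (0-jn J1 has e-setter on 0)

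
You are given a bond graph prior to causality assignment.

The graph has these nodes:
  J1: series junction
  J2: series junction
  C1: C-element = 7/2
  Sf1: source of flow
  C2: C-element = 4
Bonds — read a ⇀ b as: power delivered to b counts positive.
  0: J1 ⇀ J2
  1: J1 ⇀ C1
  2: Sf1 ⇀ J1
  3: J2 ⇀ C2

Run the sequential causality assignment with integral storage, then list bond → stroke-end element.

β0 |J1
β1 |J1
β2 |Sf1
β3 |J2

β2 stroke→Sf1  (Sf1: flow source, stroke at near end)
β0 stroke→J1  (J1 flow already set via bond 2)
β1 stroke→J1  (1-jn J1 has f-setter on 2)
β3 stroke→J2  (J2 flow already set via bond 0)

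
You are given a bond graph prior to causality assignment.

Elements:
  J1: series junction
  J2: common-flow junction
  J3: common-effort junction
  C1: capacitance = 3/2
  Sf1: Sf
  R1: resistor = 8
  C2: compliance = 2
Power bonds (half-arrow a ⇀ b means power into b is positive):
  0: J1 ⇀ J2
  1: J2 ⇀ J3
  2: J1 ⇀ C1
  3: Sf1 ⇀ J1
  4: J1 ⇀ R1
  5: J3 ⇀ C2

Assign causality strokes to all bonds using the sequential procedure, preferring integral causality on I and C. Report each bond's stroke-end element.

b0 stroke at J1
b1 stroke at J2
b2 stroke at J1
b3 stroke at Sf1
b4 stroke at J1
b5 stroke at J3

β3 |Sf1  (Sf1 (Sf) sets flow on bond)
β0 |J1  (J1 flow already set via bond 3)
β2 |J1  (common-f at J1 fixed by 3)
β4 |J1  (common-f at J1 fixed by 3)
β1 |J2  (1-jn J2 has f-setter on 0)
β5 |J3  (J3 needs exactly one e-in)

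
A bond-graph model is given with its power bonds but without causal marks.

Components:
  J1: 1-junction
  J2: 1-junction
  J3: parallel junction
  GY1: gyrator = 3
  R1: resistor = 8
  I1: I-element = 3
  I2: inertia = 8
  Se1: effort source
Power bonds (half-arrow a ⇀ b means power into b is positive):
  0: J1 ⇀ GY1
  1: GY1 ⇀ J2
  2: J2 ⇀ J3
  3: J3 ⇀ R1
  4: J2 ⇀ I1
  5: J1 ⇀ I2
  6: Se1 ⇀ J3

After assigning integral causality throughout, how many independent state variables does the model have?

#6 stroke→J3  (Se1 (Se) sets effort on bond)
#2 stroke→J2  (J3: bond 6 brought effort, rest push out)
#3 stroke→R1  (J3: bond 6 brought effort, rest push out)
#4 stroke→I1  (I1: I, integral causality)
#1 stroke→J2  (common-f at J2 fixed by 4)
#0 stroke→J1  (GY1 both-in/both-out from 1)
#5 stroke→I2  (J1: last free bond brings flow in)

2  (I1, I2 all integral)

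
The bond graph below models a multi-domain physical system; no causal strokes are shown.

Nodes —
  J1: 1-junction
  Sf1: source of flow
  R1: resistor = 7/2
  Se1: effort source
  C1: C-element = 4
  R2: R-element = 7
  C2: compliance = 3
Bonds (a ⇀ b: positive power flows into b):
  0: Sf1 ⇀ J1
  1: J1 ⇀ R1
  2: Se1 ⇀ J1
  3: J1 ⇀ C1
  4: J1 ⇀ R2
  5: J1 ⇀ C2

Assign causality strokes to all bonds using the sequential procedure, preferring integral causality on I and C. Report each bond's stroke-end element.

β0 stroke at Sf1
β1 stroke at J1
β2 stroke at J1
β3 stroke at J1
β4 stroke at J1
β5 stroke at J1

b0 stroke at Sf1  (Sf1: flow source, stroke at near end)
b2 stroke at J1  (source Se1 imposes e)
b1 stroke at J1  (1-jn J1 has f-setter on 0)
b3 stroke at J1  (1-jn J1 has f-setter on 0)
b4 stroke at J1  (J1: bond 0 brought flow, rest push out)
b5 stroke at J1  (J1 flow already set via bond 0)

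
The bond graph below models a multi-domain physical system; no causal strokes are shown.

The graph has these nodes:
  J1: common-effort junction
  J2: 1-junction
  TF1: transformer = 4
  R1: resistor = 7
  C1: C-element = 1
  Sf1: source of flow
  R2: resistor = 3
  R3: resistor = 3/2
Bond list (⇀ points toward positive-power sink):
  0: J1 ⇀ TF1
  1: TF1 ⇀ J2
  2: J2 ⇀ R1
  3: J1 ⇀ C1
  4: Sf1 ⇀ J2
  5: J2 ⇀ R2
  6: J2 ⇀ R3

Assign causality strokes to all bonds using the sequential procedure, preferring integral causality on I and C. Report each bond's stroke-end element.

#4 |Sf1  (source Sf1 imposes f)
#1 |J2  (common-f at J2 fixed by 4)
#2 |J2  (common-f at J2 fixed by 4)
#5 |J2  (1-jn J2 has f-setter on 4)
#6 |J2  (J2: bond 4 brought flow, rest push out)
#0 |TF1  (TF1 one-in-one-out from 1)
#3 |J1  (closing 0-jn rule on J1)

b0 |TF1
b1 |J2
b2 |J2
b3 |J1
b4 |Sf1
b5 |J2
b6 |J2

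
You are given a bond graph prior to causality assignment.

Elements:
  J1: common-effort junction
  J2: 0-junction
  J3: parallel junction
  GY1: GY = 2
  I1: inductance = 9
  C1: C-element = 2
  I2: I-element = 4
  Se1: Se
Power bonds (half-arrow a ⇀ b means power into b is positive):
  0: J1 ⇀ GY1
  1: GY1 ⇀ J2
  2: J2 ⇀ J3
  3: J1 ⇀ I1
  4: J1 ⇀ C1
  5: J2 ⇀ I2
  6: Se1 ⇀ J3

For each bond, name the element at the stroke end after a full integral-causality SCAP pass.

bond 0 stroke at GY1
bond 1 stroke at GY1
bond 2 stroke at J2
bond 3 stroke at I1
bond 4 stroke at J1
bond 5 stroke at I2
bond 6 stroke at J3

bond 6 →J3  (Se1 (Se) sets effort on bond)
bond 2 →J2  (J3: bond 6 brought effort, rest push out)
bond 1 →GY1  (0-jn J2 has e-setter on 2)
bond 5 →I2  (0-jn J2 has e-setter on 2)
bond 0 →GY1  (through GY1, causality inverts; strokes same side of GY1)
bond 3 →I1  (I1: I, integral causality)
bond 4 →J1  (only one effort-in slot at J1)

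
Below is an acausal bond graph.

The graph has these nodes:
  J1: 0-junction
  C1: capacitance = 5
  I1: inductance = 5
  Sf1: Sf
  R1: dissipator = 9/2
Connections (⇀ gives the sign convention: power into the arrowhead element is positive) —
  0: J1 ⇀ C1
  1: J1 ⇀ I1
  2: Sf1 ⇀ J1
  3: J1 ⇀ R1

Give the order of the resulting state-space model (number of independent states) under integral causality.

bond 2 stroke at Sf1  (Sf1 fixes flow; stroke at Sf1)
bond 0 stroke at J1  (C1 integral (e out))
bond 1 stroke at I1  (common-e at J1 fixed by 0)
bond 3 stroke at R1  (J1: bond 0 brought effort, rest push out)

2  (C1, I1 all integral)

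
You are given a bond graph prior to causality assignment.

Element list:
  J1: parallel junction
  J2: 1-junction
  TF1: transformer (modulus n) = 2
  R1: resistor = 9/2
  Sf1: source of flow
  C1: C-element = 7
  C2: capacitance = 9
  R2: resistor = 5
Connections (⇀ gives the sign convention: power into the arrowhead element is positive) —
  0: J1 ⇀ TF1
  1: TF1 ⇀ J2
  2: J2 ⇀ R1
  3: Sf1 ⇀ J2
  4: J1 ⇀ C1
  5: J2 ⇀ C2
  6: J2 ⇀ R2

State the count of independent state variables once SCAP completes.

#3 stroke→Sf1  (source Sf1 imposes f)
#1 stroke→J2  (common-f at J2 fixed by 3)
#2 stroke→J2  (1-jn J2 has f-setter on 3)
#5 stroke→J2  (common-f at J2 fixed by 3)
#6 stroke→J2  (J2 flow already set via bond 3)
#0 stroke→TF1  (TF TF1: opposite of bond 1)
#4 stroke→J1  (J1: last free bond brings effort in)

2  (C1, C2 all integral)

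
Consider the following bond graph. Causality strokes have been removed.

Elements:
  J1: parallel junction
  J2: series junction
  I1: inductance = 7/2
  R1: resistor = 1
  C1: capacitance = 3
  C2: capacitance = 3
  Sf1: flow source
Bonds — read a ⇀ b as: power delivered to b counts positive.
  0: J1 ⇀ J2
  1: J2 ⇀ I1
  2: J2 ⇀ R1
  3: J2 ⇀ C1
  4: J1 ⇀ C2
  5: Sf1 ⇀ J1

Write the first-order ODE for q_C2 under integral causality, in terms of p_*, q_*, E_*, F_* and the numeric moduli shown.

dq_C2/dt = F_Sf1 - 2*p_I1/7

#5 |Sf1  (Sf1 (Sf) sets flow on bond)
#1 |I1  (I1 outputs flow p/I1)
#0 |J2  (common-f at J2 fixed by 1)
#2 |J2  (common-f at J2 fixed by 1)
#3 |J2  (J2: bond 1 brought flow, rest push out)
#4 |J1  (only one effort-in slot at J1)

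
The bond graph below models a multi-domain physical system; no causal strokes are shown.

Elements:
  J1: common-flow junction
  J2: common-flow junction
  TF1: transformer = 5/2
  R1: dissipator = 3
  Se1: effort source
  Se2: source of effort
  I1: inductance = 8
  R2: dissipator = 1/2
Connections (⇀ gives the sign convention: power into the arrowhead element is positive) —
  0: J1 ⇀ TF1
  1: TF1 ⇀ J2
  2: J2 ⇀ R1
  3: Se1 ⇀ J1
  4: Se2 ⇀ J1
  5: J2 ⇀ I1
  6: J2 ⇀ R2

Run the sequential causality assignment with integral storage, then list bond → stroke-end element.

#3 stroke→J1  (Se1 fixes effort; stroke away)
#4 stroke→J1  (Se2 fixes effort; stroke away)
#0 stroke→TF1  (only one flow-in slot at J1)
#1 stroke→J2  (through TF1, causality passes straight; one stroke at TF1)
#5 stroke→I1  (I1: I, integral causality)
#2 stroke→J2  (J2 flow already set via bond 5)
#6 stroke→J2  (J2 flow already set via bond 5)

bond 0 stroke at TF1
bond 1 stroke at J2
bond 2 stroke at J2
bond 3 stroke at J1
bond 4 stroke at J1
bond 5 stroke at I1
bond 6 stroke at J2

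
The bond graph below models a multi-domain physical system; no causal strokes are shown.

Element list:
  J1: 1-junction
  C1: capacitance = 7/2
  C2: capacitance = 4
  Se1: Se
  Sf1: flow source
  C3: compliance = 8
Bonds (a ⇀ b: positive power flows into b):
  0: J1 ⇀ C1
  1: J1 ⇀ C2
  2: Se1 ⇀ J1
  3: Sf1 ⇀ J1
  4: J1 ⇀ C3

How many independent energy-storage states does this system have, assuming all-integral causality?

b2 stroke→J1  (Se1 fixes effort; stroke away)
b3 stroke→Sf1  (Sf1: flow source, stroke at near end)
b0 stroke→J1  (J1: bond 3 brought flow, rest push out)
b1 stroke→J1  (1-jn J1 has f-setter on 3)
b4 stroke→J1  (1-jn J1 has f-setter on 3)

3  (C1, C2, C3 all integral)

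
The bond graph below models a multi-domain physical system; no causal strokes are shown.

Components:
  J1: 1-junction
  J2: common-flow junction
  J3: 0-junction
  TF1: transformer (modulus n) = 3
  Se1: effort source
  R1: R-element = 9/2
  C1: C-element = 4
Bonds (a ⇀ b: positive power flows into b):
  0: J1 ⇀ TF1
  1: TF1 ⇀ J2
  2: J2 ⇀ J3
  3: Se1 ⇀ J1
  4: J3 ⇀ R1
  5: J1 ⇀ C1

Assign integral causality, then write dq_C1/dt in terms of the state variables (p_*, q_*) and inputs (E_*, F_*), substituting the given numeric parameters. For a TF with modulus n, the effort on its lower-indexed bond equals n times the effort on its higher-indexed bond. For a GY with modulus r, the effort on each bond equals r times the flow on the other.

#3 stroke at J1  (Se1 (Se) sets effort on bond)
#5 stroke at J1  (C1: C, integral causality)
#0 stroke at TF1  (closing 1-jn rule on J1)
#1 stroke at J2  (TF TF1: opposite of bond 0)
#2 stroke at J3  (only one flow-in slot at J2)
#4 stroke at R1  (0-jn J3 has e-setter on 2)

dq_C1/dt = 2*E_Se1/81 - q_C1/162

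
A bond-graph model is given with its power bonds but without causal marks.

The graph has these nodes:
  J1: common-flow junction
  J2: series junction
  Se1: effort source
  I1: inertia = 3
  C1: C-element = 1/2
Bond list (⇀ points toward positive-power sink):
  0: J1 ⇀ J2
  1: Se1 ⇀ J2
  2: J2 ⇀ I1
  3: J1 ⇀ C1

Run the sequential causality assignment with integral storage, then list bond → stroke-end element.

bond 1 |J2  (Se1 (Se) sets effort on bond)
bond 2 |I1  (I1: I, integral causality)
bond 0 |J2  (J2: bond 2 brought flow, rest push out)
bond 3 |J1  (J1 flow already set via bond 0)

β0 stroke at J2
β1 stroke at J2
β2 stroke at I1
β3 stroke at J1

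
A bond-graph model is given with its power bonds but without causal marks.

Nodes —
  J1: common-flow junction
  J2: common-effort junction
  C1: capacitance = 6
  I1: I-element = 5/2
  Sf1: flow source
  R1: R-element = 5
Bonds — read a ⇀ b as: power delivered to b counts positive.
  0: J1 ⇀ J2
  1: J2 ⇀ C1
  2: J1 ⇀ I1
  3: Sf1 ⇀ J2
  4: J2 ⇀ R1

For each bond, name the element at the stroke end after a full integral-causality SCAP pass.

β0 stroke→J1
β1 stroke→J2
β2 stroke→I1
β3 stroke→Sf1
β4 stroke→R1

#3 stroke→Sf1  (Sf1 fixes flow; stroke at Sf1)
#1 stroke→J2  (prefer integral on C1)
#0 stroke→J1  (0-jn J2 has e-setter on 1)
#4 stroke→R1  (J2: bond 1 brought effort, rest push out)
#2 stroke→I1  (J1 needs exactly one f-in)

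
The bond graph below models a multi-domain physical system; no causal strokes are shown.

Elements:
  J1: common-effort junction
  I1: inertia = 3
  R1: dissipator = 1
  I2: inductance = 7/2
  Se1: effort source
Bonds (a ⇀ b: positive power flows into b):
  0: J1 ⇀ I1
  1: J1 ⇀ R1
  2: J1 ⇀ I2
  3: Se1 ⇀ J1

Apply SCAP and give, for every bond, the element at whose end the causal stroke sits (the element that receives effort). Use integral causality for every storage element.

b0 stroke at I1
b1 stroke at R1
b2 stroke at I2
b3 stroke at J1

#3 |J1  (Se1 (Se) sets effort on bond)
#0 |I1  (common-e at J1 fixed by 3)
#1 |R1  (common-e at J1 fixed by 3)
#2 |I2  (J1 effort already set via bond 3)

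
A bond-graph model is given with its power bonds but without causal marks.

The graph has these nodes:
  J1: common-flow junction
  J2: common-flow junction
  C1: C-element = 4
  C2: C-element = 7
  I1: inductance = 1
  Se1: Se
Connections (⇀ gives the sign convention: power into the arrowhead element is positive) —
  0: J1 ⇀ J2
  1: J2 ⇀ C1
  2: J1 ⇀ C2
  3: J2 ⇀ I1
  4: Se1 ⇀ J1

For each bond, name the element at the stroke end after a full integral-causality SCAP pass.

β4 →J1  (source Se1 imposes e)
β1 →J2  (C1: C, integral causality)
β2 →J1  (prefer integral on C2)
β0 →J2  (closing 1-jn rule on J1)
β3 →I1  (closing 1-jn rule on J2)

b0 stroke at J2
b1 stroke at J2
b2 stroke at J1
b3 stroke at I1
b4 stroke at J1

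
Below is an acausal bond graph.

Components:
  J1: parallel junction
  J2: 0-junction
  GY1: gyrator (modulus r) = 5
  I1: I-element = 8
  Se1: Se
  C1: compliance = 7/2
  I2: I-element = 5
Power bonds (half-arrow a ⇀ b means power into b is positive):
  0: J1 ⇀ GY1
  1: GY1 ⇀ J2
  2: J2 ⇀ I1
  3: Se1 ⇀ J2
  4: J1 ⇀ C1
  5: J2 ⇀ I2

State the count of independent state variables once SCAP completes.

3  (C1, I1, I2 all integral)

#3 stroke at J2  (Se1: effort source, stroke at far end)
#1 stroke at GY1  (J2: bond 3 brought effort, rest push out)
#2 stroke at I1  (J2: bond 3 brought effort, rest push out)
#5 stroke at I2  (J2 effort already set via bond 3)
#0 stroke at GY1  (GY1 both-in/both-out from 1)
#4 stroke at J1  (J1 needs exactly one e-in)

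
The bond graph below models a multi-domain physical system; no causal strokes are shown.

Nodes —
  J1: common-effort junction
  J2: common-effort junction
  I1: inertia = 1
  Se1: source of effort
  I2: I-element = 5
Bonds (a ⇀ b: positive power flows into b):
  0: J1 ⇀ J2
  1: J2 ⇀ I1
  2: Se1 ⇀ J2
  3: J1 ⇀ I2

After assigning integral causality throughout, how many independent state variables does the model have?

2  (I1, I2 all integral)

#2 stroke→J2  (Se1 fixes effort; stroke away)
#0 stroke→J1  (common-e at J2 fixed by 2)
#1 stroke→I1  (0-jn J2 has e-setter on 2)
#3 stroke→I2  (J1: bond 0 brought effort, rest push out)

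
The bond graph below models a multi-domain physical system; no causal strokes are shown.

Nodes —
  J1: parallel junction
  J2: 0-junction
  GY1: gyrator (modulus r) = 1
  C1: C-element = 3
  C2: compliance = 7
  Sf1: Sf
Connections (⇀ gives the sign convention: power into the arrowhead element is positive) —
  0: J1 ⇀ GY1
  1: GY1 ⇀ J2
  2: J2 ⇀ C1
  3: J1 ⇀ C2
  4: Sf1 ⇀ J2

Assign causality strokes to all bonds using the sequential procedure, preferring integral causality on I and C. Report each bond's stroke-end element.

#0 stroke→GY1
#1 stroke→GY1
#2 stroke→J2
#3 stroke→J1
#4 stroke→Sf1

#4 stroke→Sf1  (Sf1 fixes flow; stroke at Sf1)
#2 stroke→J2  (C1 outputs effort q/C1)
#1 stroke→GY1  (J2: bond 2 brought effort, rest push out)
#0 stroke→GY1  (GY1 both-in/both-out from 1)
#3 stroke→J1  (closing 0-jn rule on J1)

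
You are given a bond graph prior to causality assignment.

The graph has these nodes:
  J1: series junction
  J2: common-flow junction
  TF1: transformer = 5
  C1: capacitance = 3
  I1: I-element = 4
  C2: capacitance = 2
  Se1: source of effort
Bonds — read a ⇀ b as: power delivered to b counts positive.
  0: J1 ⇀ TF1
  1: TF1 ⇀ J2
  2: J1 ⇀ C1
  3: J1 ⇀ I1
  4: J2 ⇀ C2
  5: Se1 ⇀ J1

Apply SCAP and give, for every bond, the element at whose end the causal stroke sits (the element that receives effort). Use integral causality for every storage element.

#0 |J1
#1 |TF1
#2 |J1
#3 |I1
#4 |J2
#5 |J1

β5 |J1  (source Se1 imposes e)
β2 |J1  (C1 outputs effort q/C1)
β3 |I1  (I1 integral (f out))
β0 |J1  (1-jn J1 has f-setter on 3)
β1 |TF1  (TF1 one-in-one-out from 0)
β4 |J2  (common-f at J2 fixed by 1)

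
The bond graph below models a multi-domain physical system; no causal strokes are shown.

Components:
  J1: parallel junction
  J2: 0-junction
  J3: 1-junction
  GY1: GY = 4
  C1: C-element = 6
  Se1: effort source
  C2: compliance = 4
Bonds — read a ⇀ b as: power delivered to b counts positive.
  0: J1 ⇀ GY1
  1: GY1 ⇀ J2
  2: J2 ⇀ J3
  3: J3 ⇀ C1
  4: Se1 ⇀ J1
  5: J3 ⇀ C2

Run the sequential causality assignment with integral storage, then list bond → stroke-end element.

#4 |J1  (Se1 fixes effort; stroke away)
#0 |GY1  (common-e at J1 fixed by 4)
#1 |GY1  (GY GY1: same side as bond 0)
#2 |J2  (J2: last free bond brings effort in)
#3 |J3  (J3 flow already set via bond 2)
#5 |J3  (common-f at J3 fixed by 2)

#0 stroke at GY1
#1 stroke at GY1
#2 stroke at J2
#3 stroke at J3
#4 stroke at J1
#5 stroke at J3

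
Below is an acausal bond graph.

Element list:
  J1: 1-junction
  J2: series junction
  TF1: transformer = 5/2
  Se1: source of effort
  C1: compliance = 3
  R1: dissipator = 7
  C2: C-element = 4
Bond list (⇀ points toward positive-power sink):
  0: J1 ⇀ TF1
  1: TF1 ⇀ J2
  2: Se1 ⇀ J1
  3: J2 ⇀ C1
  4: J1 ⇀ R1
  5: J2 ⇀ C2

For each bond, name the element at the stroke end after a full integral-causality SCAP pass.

β2 stroke at J1  (source Se1 imposes e)
β3 stroke at J2  (prefer integral on C1)
β5 stroke at J2  (prefer integral on C2)
β1 stroke at TF1  (J2 needs exactly one f-in)
β0 stroke at J1  (TF TF1: opposite of bond 1)
β4 stroke at R1  (closing 1-jn rule on J1)

b0 stroke at J1
b1 stroke at TF1
b2 stroke at J1
b3 stroke at J2
b4 stroke at R1
b5 stroke at J2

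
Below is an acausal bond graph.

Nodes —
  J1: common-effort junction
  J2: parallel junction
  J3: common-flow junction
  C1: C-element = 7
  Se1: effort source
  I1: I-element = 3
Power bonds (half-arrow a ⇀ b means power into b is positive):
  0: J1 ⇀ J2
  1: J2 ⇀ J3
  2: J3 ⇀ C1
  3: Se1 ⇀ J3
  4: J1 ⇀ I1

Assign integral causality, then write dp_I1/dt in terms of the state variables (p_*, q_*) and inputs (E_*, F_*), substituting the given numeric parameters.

dp_I1/dt = -E_Se1 + q_C1/7

#3 stroke→J3  (Se1 fixes effort; stroke away)
#2 stroke→J3  (prefer integral on C1)
#1 stroke→J2  (closing 1-jn rule on J3)
#0 stroke→J1  (J2 effort already set via bond 1)
#4 stroke→I1  (0-jn J1 has e-setter on 0)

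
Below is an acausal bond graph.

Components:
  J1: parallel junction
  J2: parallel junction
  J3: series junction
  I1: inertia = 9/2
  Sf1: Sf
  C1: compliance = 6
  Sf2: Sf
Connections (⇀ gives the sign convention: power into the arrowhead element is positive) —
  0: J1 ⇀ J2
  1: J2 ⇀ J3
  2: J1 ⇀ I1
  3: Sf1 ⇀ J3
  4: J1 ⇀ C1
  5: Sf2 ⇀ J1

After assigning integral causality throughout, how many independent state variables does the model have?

#3 |Sf1  (Sf1 fixes flow; stroke at Sf1)
#5 |Sf2  (source Sf2 imposes f)
#1 |J3  (1-jn J3 has f-setter on 3)
#0 |J2  (closing 0-jn rule on J2)
#2 |I1  (I1 outputs flow p/I1)
#4 |J1  (J1: last free bond brings effort in)

2  (C1, I1 all integral)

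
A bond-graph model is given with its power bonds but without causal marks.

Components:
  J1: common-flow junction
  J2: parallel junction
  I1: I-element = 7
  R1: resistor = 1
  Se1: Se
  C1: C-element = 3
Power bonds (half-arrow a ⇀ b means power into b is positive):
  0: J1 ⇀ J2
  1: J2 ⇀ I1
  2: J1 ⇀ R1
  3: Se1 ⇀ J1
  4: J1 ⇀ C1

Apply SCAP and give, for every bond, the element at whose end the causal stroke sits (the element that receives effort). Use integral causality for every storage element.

β0 |J2
β1 |I1
β2 |J1
β3 |J1
β4 |J1

β3 stroke at J1  (source Se1 imposes e)
β1 stroke at I1  (I1: I, integral causality)
β0 stroke at J2  (closing 0-jn rule on J2)
β2 stroke at J1  (J1: bond 0 brought flow, rest push out)
β4 stroke at J1  (J1 flow already set via bond 0)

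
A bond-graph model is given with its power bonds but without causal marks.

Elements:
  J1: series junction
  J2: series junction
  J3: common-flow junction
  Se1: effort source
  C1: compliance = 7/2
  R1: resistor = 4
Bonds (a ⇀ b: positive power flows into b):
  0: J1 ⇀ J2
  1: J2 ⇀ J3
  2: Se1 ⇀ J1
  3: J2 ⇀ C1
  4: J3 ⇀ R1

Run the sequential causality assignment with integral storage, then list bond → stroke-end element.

β2 stroke at J1  (Se1 (Se) sets effort on bond)
β0 stroke at J2  (J1 needs exactly one f-in)
β3 stroke at J2  (C1 integral (e out))
β1 stroke at J3  (closing 1-jn rule on J2)
β4 stroke at R1  (closing 1-jn rule on J3)

β0 stroke→J2
β1 stroke→J3
β2 stroke→J1
β3 stroke→J2
β4 stroke→R1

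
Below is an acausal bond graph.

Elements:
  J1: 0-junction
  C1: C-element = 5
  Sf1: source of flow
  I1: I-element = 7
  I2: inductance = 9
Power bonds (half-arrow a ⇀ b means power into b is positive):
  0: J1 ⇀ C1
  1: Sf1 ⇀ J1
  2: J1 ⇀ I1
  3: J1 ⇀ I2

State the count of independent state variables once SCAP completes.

bond 1 stroke→Sf1  (Sf1 fixes flow; stroke at Sf1)
bond 0 stroke→J1  (C1 outputs effort q/C1)
bond 2 stroke→I1  (J1 effort already set via bond 0)
bond 3 stroke→I2  (J1 effort already set via bond 0)

3  (C1, I1, I2 all integral)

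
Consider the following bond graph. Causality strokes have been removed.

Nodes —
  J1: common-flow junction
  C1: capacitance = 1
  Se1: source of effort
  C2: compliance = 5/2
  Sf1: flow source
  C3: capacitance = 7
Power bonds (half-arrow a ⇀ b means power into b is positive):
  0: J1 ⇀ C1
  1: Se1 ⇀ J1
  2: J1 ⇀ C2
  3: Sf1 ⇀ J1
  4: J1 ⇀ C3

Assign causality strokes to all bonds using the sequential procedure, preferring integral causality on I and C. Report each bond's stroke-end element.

β0 |J1
β1 |J1
β2 |J1
β3 |Sf1
β4 |J1

bond 1 →J1  (Se1: effort source, stroke at far end)
bond 3 →Sf1  (Sf1 (Sf) sets flow on bond)
bond 0 →J1  (common-f at J1 fixed by 3)
bond 2 →J1  (common-f at J1 fixed by 3)
bond 4 →J1  (J1 flow already set via bond 3)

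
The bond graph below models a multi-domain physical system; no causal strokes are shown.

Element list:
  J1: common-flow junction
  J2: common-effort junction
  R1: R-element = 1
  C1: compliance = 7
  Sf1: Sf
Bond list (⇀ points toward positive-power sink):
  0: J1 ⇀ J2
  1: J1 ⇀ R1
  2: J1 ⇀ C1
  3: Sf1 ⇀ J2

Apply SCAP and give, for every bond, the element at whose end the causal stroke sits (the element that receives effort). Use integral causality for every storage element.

#3 →Sf1  (Sf1: flow source, stroke at near end)
#0 →J2  (only one effort-in slot at J2)
#1 →J1  (common-f at J1 fixed by 0)
#2 →J1  (J1 flow already set via bond 0)

β0 →J2
β1 →J1
β2 →J1
β3 →Sf1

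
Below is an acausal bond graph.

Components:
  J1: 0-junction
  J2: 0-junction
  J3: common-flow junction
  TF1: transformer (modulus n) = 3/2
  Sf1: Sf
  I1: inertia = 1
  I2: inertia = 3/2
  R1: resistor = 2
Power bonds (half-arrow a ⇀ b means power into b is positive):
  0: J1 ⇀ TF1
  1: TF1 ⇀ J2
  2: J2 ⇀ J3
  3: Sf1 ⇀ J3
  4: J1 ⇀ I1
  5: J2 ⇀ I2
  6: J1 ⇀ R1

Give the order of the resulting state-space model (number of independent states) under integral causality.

#3 stroke→Sf1  (Sf1 (Sf) sets flow on bond)
#2 stroke→J3  (J3: bond 3 brought flow, rest push out)
#4 stroke→I1  (I1 outputs flow p/I1)
#5 stroke→I2  (prefer integral on I2)
#1 stroke→J2  (closing 0-jn rule on J2)
#0 stroke→TF1  (through TF1, causality passes straight; one stroke at TF1)
#6 stroke→J1  (J1: last free bond brings effort in)

2  (I1, I2 all integral)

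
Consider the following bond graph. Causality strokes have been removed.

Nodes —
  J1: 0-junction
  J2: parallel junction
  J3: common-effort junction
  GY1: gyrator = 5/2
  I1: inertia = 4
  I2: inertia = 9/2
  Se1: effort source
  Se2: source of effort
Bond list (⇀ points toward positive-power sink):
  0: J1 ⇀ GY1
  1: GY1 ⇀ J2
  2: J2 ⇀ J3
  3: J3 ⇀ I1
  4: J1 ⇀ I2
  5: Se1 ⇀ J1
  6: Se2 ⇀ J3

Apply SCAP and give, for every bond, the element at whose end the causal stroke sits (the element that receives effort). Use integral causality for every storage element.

#0 |GY1
#1 |GY1
#2 |J2
#3 |I1
#4 |I2
#5 |J1
#6 |J3

#5 |J1  (Se1 (Se) sets effort on bond)
#6 |J3  (source Se2 imposes e)
#0 |GY1  (common-e at J1 fixed by 5)
#4 |I2  (J1: bond 5 brought effort, rest push out)
#2 |J2  (J3 effort already set via bond 6)
#3 |I1  (J3 effort already set via bond 6)
#1 |GY1  (through GY1, causality inverts; strokes same side of GY1)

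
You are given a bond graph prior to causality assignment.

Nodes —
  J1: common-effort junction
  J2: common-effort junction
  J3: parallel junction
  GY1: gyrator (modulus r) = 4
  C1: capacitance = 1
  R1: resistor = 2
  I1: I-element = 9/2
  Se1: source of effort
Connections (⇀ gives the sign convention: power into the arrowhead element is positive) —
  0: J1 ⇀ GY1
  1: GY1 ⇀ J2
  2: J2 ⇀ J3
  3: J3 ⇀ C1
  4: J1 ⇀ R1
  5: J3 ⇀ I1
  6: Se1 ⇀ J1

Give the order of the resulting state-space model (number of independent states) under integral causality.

2  (C1, I1 all integral)

#6 |J1  (Se1 fixes effort; stroke away)
#0 |GY1  (common-e at J1 fixed by 6)
#4 |R1  (common-e at J1 fixed by 6)
#1 |GY1  (GY GY1: same side as bond 0)
#2 |J2  (J2 needs exactly one e-in)
#3 |J3  (C1 integral (e out))
#5 |I1  (common-e at J3 fixed by 3)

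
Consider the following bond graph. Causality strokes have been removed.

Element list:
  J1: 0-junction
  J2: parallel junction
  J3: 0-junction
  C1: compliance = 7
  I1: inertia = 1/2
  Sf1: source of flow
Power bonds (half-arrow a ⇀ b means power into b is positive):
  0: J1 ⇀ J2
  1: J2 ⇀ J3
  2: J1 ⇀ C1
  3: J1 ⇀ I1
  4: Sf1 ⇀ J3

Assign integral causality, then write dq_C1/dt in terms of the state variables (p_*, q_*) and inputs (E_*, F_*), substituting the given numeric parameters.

#4 →Sf1  (Sf1 fixes flow; stroke at Sf1)
#1 →J3  (J3 needs exactly one e-in)
#0 →J2  (closing 0-jn rule on J2)
#2 →J1  (C1 integral (e out))
#3 →I1  (J1 effort already set via bond 2)

dq_C1/dt = F_Sf1 - 2*p_I1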